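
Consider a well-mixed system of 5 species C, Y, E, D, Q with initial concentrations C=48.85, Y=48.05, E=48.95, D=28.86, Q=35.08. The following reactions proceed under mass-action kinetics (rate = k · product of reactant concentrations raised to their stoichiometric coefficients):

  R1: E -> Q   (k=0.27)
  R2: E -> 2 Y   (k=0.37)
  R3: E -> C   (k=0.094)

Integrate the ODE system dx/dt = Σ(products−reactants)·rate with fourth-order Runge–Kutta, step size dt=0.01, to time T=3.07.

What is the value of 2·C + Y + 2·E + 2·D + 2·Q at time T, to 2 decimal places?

Value at T = 371.53

Check how each reaction changes W = 2·C + Y + 2·E + 2·D + 2·Q (weight of products minus weight of reactants):
R1: E -> Q: (2·1) − (2·1) = 2 − 2 = 0
R2: E -> 2 Y: (1·2) − (2·1) = 2 − 2 = 0
R3: E -> C: (2·1) − (2·1) = 2 − 2 = 0
Every reaction leaves W unchanged, so W is conserved and no simulation is needed: W(T) = W(0) = 2·48.85 + 48.05 + 2·48.95 + 2·28.86 + 2·35.08 = 371.53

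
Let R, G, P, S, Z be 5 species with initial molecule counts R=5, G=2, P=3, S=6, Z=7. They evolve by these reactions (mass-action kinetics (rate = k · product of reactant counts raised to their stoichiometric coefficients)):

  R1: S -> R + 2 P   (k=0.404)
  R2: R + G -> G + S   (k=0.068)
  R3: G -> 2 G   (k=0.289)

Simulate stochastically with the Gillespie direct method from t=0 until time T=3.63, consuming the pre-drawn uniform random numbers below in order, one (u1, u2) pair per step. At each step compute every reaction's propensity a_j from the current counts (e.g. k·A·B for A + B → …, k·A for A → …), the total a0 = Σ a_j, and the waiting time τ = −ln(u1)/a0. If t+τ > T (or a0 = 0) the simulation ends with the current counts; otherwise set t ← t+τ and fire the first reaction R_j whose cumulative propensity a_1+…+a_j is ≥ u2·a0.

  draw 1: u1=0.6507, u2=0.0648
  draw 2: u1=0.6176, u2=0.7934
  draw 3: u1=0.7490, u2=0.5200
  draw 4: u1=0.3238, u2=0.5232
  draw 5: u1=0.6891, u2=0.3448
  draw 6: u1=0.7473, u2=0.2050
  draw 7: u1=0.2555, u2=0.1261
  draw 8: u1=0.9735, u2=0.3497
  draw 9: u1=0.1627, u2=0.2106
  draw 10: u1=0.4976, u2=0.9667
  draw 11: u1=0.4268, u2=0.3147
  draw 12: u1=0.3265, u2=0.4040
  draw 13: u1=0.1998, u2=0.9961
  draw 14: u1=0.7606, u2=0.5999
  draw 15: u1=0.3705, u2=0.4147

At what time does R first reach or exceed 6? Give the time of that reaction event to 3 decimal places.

Threshold first reached at t = 0.117

t=0.000: R=5 G=2 P=3 S=6 Z=7
Draw 1: a1=2.424, a2=0.680, a3=0.578, a0=3.682; τ=−ln(0.6507)/3.682=0.117 → t=0.117; u2·a0=0.0648·3.682=0.239 ≤ a1=2.424 → R1 fires; R=6 G=2 P=5 S=5 Z=7
Draw 2: a1=2.020, a2=0.816, a3=0.578, a0=3.414; τ=−ln(0.6176)/3.414=0.141 → t=0.258; u2·a0=0.7934·3.414=2.709; a1=2.020 < 2.709 ≤ a1+a2=2.836 → R2 fires; R=5 G=2 P=5 S=6 Z=7
Draw 3: a1=2.424, a2=0.680, a3=0.578, a0=3.682; τ=−ln(0.7490)/3.682=0.078 → t=0.336; u2·a0=0.5200·3.682=1.915 ≤ a1=2.424 → R1 fires; R=6 G=2 P=7 S=5 Z=7
Draw 4: a1=2.020, a2=0.816, a3=0.578, a0=3.414; τ=−ln(0.3238)/3.414=0.330 → t=0.667; u2·a0=0.5232·3.414=1.786 ≤ a1=2.020 → R1 fires; R=7 G=2 P=9 S=4 Z=7
Draw 5: a1=1.616, a2=0.952, a3=0.578, a0=3.146; τ=−ln(0.6891)/3.146=0.118 → t=0.785; u2·a0=0.3448·3.146=1.085 ≤ a1=1.616 → R1 fires; R=8 G=2 P=11 S=3 Z=7
Draw 6: a1=1.212, a2=1.088, a3=0.578, a0=2.878; τ=−ln(0.7473)/2.878=0.101 → t=0.886; u2·a0=0.2050·2.878=0.590 ≤ a1=1.212 → R1 fires; R=9 G=2 P=13 S=2 Z=7
Draw 7: a1=0.808, a2=1.224, a3=0.578, a0=2.610; τ=−ln(0.2555)/2.610=0.523 → t=1.409; u2·a0=0.1261·2.610=0.329 ≤ a1=0.808 → R1 fires; R=10 G=2 P=15 S=1 Z=7
Draw 8: a1=0.404, a2=1.360, a3=0.578, a0=2.342; τ=−ln(0.9735)/2.342=0.011 → t=1.421; u2·a0=0.3497·2.342=0.819; a1=0.404 < 0.819 ≤ a1+a2=1.764 → R2 fires; R=9 G=2 P=15 S=2 Z=7
Draw 9: a1=0.808, a2=1.224, a3=0.578, a0=2.610; τ=−ln(0.1627)/2.610=0.696 → t=2.116; u2·a0=0.2106·2.610=0.550 ≤ a1=0.808 → R1 fires; R=10 G=2 P=17 S=1 Z=7
Draw 10: a1=0.404, a2=1.360, a3=0.578, a0=2.342; τ=−ln(0.4976)/2.342=0.298 → t=2.414; u2·a0=0.9667·2.342=2.264; a1+a2=1.764 < 2.264 ≤ a1+…+a3=2.342 → R3 fires; R=10 G=3 P=17 S=1 Z=7
Draw 11: a1=0.404, a2=2.040, a3=0.867, a0=3.311; τ=−ln(0.4268)/3.311=0.257 → t=2.671; u2·a0=0.3147·3.311=1.042; a1=0.404 < 1.042 ≤ a1+a2=2.444 → R2 fires; R=9 G=3 P=17 S=2 Z=7
Draw 12: a1=0.808, a2=1.836, a3=0.867, a0=3.511; τ=−ln(0.3265)/3.511=0.319 → t=2.990; u2·a0=0.4040·3.511=1.418; a1=0.808 < 1.418 ≤ a1+a2=2.644 → R2 fires; R=8 G=3 P=17 S=3 Z=7
Draw 13: a1=1.212, a2=1.632, a3=0.867, a0=3.711; τ=−ln(0.1998)/3.711=0.434 → t=3.424; u2·a0=0.9961·3.711=3.697; a1+a2=2.844 < 3.697 ≤ a1+…+a3=3.711 → R3 fires; R=8 G=4 P=17 S=3 Z=7
Draw 14: a1=1.212, a2=2.176, a3=1.156, a0=4.544; τ=−ln(0.7606)/4.544=0.060 → t=3.484; u2·a0=0.5999·4.544=2.726; a1=1.212 < 2.726 ≤ a1+a2=3.388 → R2 fires; R=7 G=4 P=17 S=4 Z=7
Draw 15: a1=1.616, a2=1.904, a3=1.156, a0=4.676; τ=−ln(0.3705)/4.676=0.212 → t=3.697 > T=3.63: stop.
R first becomes ≥ 6 when it reaches 6 at the event at t=0.117.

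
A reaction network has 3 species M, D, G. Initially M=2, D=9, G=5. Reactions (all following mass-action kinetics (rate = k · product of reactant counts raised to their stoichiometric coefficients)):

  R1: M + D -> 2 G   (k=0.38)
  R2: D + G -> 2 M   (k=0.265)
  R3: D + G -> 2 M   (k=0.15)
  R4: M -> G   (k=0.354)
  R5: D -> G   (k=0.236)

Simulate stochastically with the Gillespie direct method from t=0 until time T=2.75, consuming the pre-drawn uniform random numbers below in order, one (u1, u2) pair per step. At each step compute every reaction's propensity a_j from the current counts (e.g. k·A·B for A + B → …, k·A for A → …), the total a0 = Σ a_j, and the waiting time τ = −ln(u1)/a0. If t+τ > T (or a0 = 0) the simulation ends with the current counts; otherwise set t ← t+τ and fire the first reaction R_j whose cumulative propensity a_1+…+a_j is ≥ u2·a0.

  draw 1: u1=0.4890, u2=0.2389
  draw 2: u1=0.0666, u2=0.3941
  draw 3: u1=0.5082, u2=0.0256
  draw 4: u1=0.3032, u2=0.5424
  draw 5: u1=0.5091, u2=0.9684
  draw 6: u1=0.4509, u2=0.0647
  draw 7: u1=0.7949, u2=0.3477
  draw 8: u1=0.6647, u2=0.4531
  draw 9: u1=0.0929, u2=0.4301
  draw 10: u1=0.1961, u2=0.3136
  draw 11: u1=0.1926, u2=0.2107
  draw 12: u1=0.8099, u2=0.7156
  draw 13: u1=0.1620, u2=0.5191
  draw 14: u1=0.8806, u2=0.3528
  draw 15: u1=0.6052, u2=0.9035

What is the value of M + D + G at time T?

Value at T = 16

Check how each reaction changes W = M + D + G (weight of products minus weight of reactants):
R1: M + D -> 2 G: (1·2) − (1·1 + 1·1) = 2 − 2 = 0
R2: D + G -> 2 M: (1·2) − (1·1 + 1·1) = 2 − 2 = 0
R3: D + G -> 2 M: (1·2) − (1·1 + 1·1) = 2 − 2 = 0
R4: M -> G: (1·1) − (1·1) = 1 − 1 = 0
R5: D -> G: (1·1) − (1·1) = 1 − 1 = 0
Every reaction leaves W unchanged, so W is conserved and no simulation is needed: W(T) = W(0) = 2 + 9 + 5 = 16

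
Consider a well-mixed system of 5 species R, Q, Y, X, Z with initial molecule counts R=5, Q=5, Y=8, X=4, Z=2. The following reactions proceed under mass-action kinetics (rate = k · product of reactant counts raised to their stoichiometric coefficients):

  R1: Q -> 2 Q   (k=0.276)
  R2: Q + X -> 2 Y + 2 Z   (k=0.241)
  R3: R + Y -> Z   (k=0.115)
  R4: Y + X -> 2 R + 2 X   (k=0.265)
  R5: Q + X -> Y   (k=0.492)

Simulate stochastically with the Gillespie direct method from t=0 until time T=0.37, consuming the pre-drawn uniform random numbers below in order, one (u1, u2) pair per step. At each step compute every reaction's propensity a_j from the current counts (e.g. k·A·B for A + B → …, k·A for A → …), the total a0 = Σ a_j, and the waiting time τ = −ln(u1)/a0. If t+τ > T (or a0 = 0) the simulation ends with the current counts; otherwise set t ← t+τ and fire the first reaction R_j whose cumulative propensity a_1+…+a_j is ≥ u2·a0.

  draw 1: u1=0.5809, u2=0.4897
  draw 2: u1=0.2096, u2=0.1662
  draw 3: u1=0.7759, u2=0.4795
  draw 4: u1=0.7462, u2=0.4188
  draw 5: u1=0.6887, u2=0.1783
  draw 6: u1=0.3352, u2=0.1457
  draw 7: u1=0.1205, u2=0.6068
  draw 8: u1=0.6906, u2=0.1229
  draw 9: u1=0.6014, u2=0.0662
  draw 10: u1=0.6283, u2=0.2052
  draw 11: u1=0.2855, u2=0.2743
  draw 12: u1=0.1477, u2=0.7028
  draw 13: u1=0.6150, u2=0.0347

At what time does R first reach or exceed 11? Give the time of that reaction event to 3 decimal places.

Threshold first reached at t = 0.081

t=0.000: R=5 Q=5 Y=8 X=4 Z=2
Draw 1: a1=1.380, a2=4.820, a3=4.600, a4=8.480, a5=9.840, a0=29.120; τ=−ln(0.5809)/29.120=0.019 → t=0.019; u2·a0=0.4897·29.120=14.260; a1+…+a3=10.800 < 14.260 ≤ a1+…+a4=19.280 → R4 fires; R=7 Q=5 Y=7 X=5 Z=2
Draw 2: a1=1.380, a2=6.025, a3=5.635, a4=9.275, a5=12.300, a0=34.615; τ=−ln(0.2096)/34.615=0.045 → t=0.064; u2·a0=0.1662·34.615=5.753; a1=1.380 < 5.753 ≤ a1+a2=7.405 → R2 fires; R=7 Q=4 Y=9 X=4 Z=4
Draw 3: a1=1.104, a2=3.856, a3=7.245, a4=9.540, a5=7.872, a0=29.617; τ=−ln(0.7759)/29.617=0.009 → t=0.072; u2·a0=0.4795·29.617=14.201; a1+…+a3=12.205 < 14.201 ≤ a1+…+a4=21.745 → R4 fires; R=9 Q=4 Y=8 X=5 Z=4
Draw 4: a1=1.104, a2=4.820, a3=8.280, a4=10.600, a5=9.840, a0=34.644; τ=−ln(0.7462)/34.644=0.008 → t=0.081; u2·a0=0.4188·34.644=14.509; a1+…+a3=14.204 < 14.509 ≤ a1+…+a4=24.804 → R4 fires; R=11 Q=4 Y=7 X=6 Z=4
Draw 5: a1=1.104, a2=5.784, a3=8.855, a4=11.130, a5=11.808, a0=38.681; τ=−ln(0.6887)/38.681=0.010 → t=0.090; u2·a0=0.1783·38.681=6.897; a1+a2=6.888 < 6.897 ≤ a1+…+a3=15.743 → R3 fires; R=10 Q=4 Y=6 X=6 Z=5
Draw 6: a1=1.104, a2=5.784, a3=6.900, a4=9.540, a5=11.808, a0=35.136; τ=−ln(0.3352)/35.136=0.031 → t=0.122; u2·a0=0.1457·35.136=5.119; a1=1.104 < 5.119 ≤ a1+a2=6.888 → R2 fires; R=10 Q=3 Y=8 X=5 Z=7
Draw 7: a1=0.828, a2=3.615, a3=9.200, a4=10.600, a5=7.380, a0=31.623; τ=−ln(0.1205)/31.623=0.067 → t=0.188; u2·a0=0.6068·31.623=19.189; a1+…+a3=13.643 < 19.189 ≤ a1+…+a4=24.243 → R4 fires; R=12 Q=3 Y=7 X=6 Z=7
Draw 8: a1=0.828, a2=4.338, a3=9.660, a4=11.130, a5=8.856, a0=34.812; τ=−ln(0.6906)/34.812=0.011 → t=0.199; u2·a0=0.1229·34.812=4.278; a1=0.828 < 4.278 ≤ a1+a2=5.166 → R2 fires; R=12 Q=2 Y=9 X=5 Z=9
Draw 9: a1=0.552, a2=2.410, a3=12.420, a4=11.925, a5=4.920, a0=32.227; τ=−ln(0.6014)/32.227=0.016 → t=0.215; u2·a0=0.0662·32.227=2.133; a1=0.552 < 2.133 ≤ a1+a2=2.962 → R2 fires; R=12 Q=1 Y=11 X=4 Z=11
Draw 10: a1=0.276, a2=0.964, a3=15.180, a4=11.660, a5=1.968, a0=30.048; τ=−ln(0.6283)/30.048=0.015 → t=0.230; u2·a0=0.2052·30.048=6.166; a1+a2=1.240 < 6.166 ≤ a1+…+a3=16.420 → R3 fires; R=11 Q=1 Y=10 X=4 Z=12
Draw 11: a1=0.276, a2=0.964, a3=12.650, a4=10.600, a5=1.968, a0=26.458; τ=−ln(0.2855)/26.458=0.047 → t=0.278; u2·a0=0.2743·26.458=7.257; a1+a2=1.240 < 7.257 ≤ a1+…+a3=13.890 → R3 fires; R=10 Q=1 Y=9 X=4 Z=13
Draw 12: a1=0.276, a2=0.964, a3=10.350, a4=9.540, a5=1.968, a0=23.098; τ=−ln(0.1477)/23.098=0.083 → t=0.361; u2·a0=0.7028·23.098=16.233; a1+…+a3=11.590 < 16.233 ≤ a1+…+a4=21.130 → R4 fires; R=12 Q=1 Y=8 X=5 Z=13
Draw 13: a1=0.276, a2=1.205, a3=11.040, a4=10.600, a5=2.460, a0=25.581; τ=−ln(0.6150)/25.581=0.019 → t=0.380 > T=0.37: stop.
R first becomes ≥ 11 when it reaches 11 at the event at t=0.081.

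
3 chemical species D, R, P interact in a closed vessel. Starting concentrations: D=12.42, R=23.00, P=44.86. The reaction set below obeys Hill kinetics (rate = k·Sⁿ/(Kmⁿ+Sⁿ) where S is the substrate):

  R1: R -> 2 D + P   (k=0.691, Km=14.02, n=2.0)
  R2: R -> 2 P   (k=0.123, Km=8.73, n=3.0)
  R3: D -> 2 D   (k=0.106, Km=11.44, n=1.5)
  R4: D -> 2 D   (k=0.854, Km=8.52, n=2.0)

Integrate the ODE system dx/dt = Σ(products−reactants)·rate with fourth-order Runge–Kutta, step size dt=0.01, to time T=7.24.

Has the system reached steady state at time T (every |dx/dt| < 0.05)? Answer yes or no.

RK4 with dt=0.01: 724 steps to T=7.24. Trajectory (selected grid times):
t=0.00: D=12.42 R=23.00 P=44.86
t=0.80: D=13.75 R=22.51 P=45.45
t=1.61: D=15.11 R=22.01 P=46.04
t=2.41: D=16.47 R=21.53 P=46.61
t=3.22: D=17.87 R=21.04 P=47.19
t=4.02: D=19.25 R=20.57 P=47.75
t=4.83: D=20.65 R=20.10 P=48.32
t=5.63: D=22.04 R=19.64 P=48.87
t=6.44: D=23.45 R=19.18 P=49.42
t=7.24: D=24.83 R=18.74 P=49.95
Rates at T: R1=0.4430, R2=0.1117, R3=0.0807, R4=0.7640
dx/dt at T (Σ net stoichiometry × rate): D=+1.7307, R=-0.5547, P=+0.6664
Largest |dx/dt| is |+1.7307| (D) ≥ 0.05 → not steady.

Steady state at T: no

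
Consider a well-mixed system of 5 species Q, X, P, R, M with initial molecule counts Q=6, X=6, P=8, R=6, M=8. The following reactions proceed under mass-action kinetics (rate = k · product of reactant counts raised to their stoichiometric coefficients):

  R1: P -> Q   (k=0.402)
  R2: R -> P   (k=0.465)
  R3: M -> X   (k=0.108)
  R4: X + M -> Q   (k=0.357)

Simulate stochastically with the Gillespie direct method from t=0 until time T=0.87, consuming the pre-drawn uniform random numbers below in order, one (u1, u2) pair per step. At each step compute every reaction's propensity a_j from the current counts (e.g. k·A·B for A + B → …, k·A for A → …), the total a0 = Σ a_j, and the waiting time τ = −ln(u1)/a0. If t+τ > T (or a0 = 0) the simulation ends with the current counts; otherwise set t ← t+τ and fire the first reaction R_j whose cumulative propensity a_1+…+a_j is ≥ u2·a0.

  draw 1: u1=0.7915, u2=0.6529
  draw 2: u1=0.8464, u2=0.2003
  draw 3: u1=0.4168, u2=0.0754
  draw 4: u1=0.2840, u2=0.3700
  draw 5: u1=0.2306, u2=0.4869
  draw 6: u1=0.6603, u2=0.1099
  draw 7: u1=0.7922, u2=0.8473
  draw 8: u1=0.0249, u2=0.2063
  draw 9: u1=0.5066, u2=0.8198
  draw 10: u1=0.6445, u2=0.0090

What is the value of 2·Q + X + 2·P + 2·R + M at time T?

Check how each reaction changes W = 2·Q + X + 2·P + 2·R + M (weight of products minus weight of reactants):
R1: P -> Q: (2·1) − (2·1) = 2 − 2 = 0
R2: R -> P: (2·1) − (2·1) = 2 − 2 = 0
R3: M -> X: (1·1) − (1·1) = 1 − 1 = 0
R4: X + M -> Q: (2·1) − (1·1 + 1·1) = 2 − 2 = 0
Every reaction leaves W unchanged, so W is conserved and no simulation is needed: W(T) = W(0) = 2·6 + 6 + 2·8 + 2·6 + 8 = 54

Value at T = 54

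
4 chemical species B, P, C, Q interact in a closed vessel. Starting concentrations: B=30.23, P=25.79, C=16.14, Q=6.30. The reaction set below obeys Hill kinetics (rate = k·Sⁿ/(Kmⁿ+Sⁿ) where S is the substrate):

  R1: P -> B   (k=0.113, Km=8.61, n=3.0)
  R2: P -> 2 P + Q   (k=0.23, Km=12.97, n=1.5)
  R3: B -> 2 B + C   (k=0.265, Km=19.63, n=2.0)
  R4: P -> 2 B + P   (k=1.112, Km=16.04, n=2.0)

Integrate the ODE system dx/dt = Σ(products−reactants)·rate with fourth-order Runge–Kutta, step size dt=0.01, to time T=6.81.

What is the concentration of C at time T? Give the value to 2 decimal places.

C at T = 17.54

RK4 with dt=0.01: 681 steps to T=6.81. Trajectory (selected grid times):
t=0.00: B=30.23 P=25.79 C=16.14 Q=6.30
t=0.76: B=31.68 P=25.84 C=16.28 Q=6.43
t=1.51: B=33.11 P=25.88 C=16.43 Q=6.56
t=2.27: B=34.56 P=25.93 C=16.58 Q=6.69
t=3.03: B=36.02 P=25.97 C=16.73 Q=6.81
t=3.78: B=37.47 P=26.02 C=16.89 Q=6.94
t=4.54: B=38.93 P=26.07 C=17.05 Q=7.07
t=5.30: B=40.41 P=26.11 C=17.21 Q=7.20
t=6.05: B=41.86 P=26.16 C=17.37 Q=7.33
t=6.81: B=43.34 P=26.21 C=17.54 Q=7.46
Read off C at T=6.81: 17.54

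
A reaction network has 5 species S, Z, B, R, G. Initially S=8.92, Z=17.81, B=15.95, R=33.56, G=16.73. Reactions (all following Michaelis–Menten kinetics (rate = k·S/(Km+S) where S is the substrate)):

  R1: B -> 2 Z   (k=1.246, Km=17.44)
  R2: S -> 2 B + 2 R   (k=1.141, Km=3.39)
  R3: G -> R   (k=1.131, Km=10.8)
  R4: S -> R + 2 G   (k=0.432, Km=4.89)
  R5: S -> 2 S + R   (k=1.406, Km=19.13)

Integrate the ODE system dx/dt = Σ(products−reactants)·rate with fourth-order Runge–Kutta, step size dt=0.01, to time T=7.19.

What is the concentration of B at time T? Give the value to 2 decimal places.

B at T = 22.00

RK4 with dt=0.01: 719 steps to T=7.19. Trajectory (selected grid times):
t=0.00: S=8.92 Z=17.81 B=15.95 R=33.56 G=16.73
t=0.80: S=8.39 Z=18.78 B=16.78 R=35.99 G=16.62
t=1.60: S=7.87 Z=19.76 B=17.57 R=38.38 G=16.51
t=2.40: S=7.35 Z=20.78 B=18.33 R=40.72 G=16.38
t=3.20: S=6.83 Z=21.81 B=19.05 R=43.01 G=16.25
t=3.99: S=6.32 Z=22.84 B=19.72 R=45.21 G=16.10
t=4.79: S=5.82 Z=23.91 B=20.36 R=47.39 G=15.94
t=5.59: S=5.32 Z=24.99 B=20.95 R=49.50 G=15.77
t=6.39: S=4.83 Z=26.08 B=21.50 R=51.54 G=15.59
t=7.19: S=4.36 Z=27.19 B=22.00 R=53.51 G=15.39
Read off B at T=7.19: 22.00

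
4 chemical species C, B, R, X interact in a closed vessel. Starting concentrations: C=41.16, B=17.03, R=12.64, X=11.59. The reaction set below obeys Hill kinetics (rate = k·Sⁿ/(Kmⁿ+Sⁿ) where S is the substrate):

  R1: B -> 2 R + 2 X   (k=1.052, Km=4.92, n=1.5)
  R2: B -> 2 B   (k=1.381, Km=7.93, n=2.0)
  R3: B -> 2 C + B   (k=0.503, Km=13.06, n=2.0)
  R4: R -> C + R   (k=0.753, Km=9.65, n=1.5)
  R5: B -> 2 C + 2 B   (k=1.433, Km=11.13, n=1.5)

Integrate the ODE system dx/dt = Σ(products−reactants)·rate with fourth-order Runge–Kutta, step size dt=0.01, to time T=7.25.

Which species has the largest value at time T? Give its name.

RK4 with dt=0.01: 725 steps to T=7.25. Trajectory (selected grid times):
t=0.00: C=41.16 B=17.03 R=12.64 X=11.59
t=0.81: C=43.60 B=17.99 R=14.12 X=13.07
t=1.61: C=46.10 B=18.96 R=15.60 X=14.55
t=2.42: C=48.70 B=19.97 R=17.11 X=16.06
t=3.22: C=51.34 B=21.00 R=18.62 X=17.57
t=4.03: C=54.08 B=22.06 R=20.16 X=19.11
t=4.83: C=56.84 B=23.13 R=21.69 X=20.64
t=5.64: C=59.70 B=24.24 R=23.24 X=22.19
t=6.44: C=62.57 B=25.35 R=24.79 X=23.74
t=7.25: C=65.53 B=26.49 R=26.36 X=25.31
At T=7.25: C=65.53 B=26.49 R=26.36 X=25.31; the largest is C.

Dominant species at T: C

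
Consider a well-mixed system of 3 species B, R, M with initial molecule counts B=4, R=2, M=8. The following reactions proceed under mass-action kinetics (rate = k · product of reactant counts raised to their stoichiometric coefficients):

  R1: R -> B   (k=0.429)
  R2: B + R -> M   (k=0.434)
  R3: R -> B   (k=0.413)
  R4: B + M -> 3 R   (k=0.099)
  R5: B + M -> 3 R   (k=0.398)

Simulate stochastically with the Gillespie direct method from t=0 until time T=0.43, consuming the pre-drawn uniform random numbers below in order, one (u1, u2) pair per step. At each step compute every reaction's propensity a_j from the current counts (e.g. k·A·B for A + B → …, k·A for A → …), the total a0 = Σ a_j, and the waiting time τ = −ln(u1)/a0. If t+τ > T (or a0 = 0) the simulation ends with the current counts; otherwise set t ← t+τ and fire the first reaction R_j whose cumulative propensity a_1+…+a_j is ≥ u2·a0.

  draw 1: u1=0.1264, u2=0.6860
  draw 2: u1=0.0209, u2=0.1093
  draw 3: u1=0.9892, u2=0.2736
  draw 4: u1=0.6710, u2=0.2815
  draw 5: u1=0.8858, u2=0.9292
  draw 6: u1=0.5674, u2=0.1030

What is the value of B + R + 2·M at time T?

Check how each reaction changes W = B + R + 2·M (weight of products minus weight of reactants):
R1: R -> B: (1·1) − (1·1) = 1 − 1 = 0
R2: B + R -> M: (2·1) − (1·1 + 1·1) = 2 − 2 = 0
R3: R -> B: (1·1) − (1·1) = 1 − 1 = 0
R4: B + M -> 3 R: (1·3) − (1·1 + 2·1) = 3 − 3 = 0
R5: B + M -> 3 R: (1·3) − (1·1 + 2·1) = 3 − 3 = 0
Every reaction leaves W unchanged, so W is conserved and no simulation is needed: W(T) = W(0) = 4 + 2 + 2·8 = 22

Value at T = 22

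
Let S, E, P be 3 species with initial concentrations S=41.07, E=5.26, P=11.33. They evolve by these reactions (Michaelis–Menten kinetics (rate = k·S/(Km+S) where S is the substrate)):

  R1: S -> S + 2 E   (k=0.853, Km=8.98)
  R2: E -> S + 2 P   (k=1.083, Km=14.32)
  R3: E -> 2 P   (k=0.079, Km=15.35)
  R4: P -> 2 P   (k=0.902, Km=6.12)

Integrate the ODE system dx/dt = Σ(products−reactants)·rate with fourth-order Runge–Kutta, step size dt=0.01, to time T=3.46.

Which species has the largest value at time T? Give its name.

Dominant species at T: S

RK4 with dt=0.01: 346 steps to T=3.46. Trajectory (selected grid times):
t=0.00: S=41.07 E=5.26 P=11.33
t=0.38: S=41.18 E=5.67 P=11.80
t=0.77: S=41.31 E=6.09 P=12.29
t=1.15: S=41.43 E=6.48 P=12.79
t=1.54: S=41.57 E=6.89 P=13.32
t=1.92: S=41.70 E=7.27 P=13.85
t=2.31: S=41.85 E=7.67 P=14.40
t=2.69: S=41.99 E=8.05 P=14.96
t=3.08: S=42.15 E=8.43 P=15.54
t=3.46: S=42.30 E=8.80 P=16.11
At T=3.46: S=42.30 E=8.80 P=16.11; the largest is S.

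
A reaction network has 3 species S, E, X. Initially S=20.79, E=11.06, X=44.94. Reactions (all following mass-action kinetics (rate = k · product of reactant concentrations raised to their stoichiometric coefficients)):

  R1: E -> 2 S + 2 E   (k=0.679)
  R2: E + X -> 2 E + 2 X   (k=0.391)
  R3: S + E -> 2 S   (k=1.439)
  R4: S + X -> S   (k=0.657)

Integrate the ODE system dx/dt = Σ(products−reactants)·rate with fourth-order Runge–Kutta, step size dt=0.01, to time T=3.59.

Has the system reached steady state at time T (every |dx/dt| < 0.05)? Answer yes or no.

Steady state at T: yes

RK4 with dt=0.01: 359 steps to T=3.59. Trajectory (selected grid times):
t=0.00: S=20.79 E=11.06 X=44.94
t=0.40: S=37.66 E=0.00 X=0.00
t=0.80: S=37.66 E=0.00 X=0.00
t=1.20: S=37.66 E=0.00 X=0.00
t=1.60: S=37.66 E=0.00 X=0.00
t=1.99: S=37.66 E=0.00 X=0.00
t=2.39: S=37.66 E=0.00 X=0.00
t=2.79: S=37.66 E=0.00 X=0.00
t=3.19: S=37.66 E=0.00 X=0.00
t=3.59: S=37.66 E=0.00 X=0.00
Rates at T: R1=0.0000, R2=0.0000, R3=0.0000, R4=0.0000
dx/dt at T (Σ net stoichiometry × rate): S=+0.0000, E=-0.0000, X=-0.0000
Largest |dx/dt| is |-0.0000| (X) < 0.05 → steady.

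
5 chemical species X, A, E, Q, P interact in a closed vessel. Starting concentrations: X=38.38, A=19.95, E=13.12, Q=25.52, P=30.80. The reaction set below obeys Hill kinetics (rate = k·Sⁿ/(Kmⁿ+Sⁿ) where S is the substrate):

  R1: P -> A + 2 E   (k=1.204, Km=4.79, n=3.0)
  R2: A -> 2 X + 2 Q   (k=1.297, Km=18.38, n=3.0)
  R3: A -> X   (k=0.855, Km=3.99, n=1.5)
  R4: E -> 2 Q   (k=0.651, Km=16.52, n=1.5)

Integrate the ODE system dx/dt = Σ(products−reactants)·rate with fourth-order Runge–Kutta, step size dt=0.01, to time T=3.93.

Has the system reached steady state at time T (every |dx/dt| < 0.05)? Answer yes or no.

RK4 with dt=0.01: 393 steps to T=3.93. Trajectory (selected grid times):
t=0.00: X=38.38 A=19.95 E=13.12 Q=25.52 P=30.80
t=0.44: X=39.36 A=19.81 E=14.05 Q=26.40 P=30.27
t=0.87: X=40.32 A=19.68 E=14.96 Q=27.27 P=29.76
t=1.31: X=41.29 A=19.55 E=15.88 Q=28.17 P=29.23
t=1.75: X=42.25 A=19.43 E=16.79 Q=29.08 P=28.70
t=2.18: X=43.19 A=19.30 E=17.68 Q=29.97 P=28.19
t=2.62: X=44.14 A=19.18 E=18.58 Q=30.88 P=27.66
t=3.06: X=45.09 A=19.06 E=19.47 Q=31.80 P=27.13
t=3.49: X=46.01 A=18.95 E=20.34 Q=32.71 P=26.62
t=3.93: X=46.95 A=18.84 E=21.23 Q=33.64 P=26.09
Rates at T: R1=1.1966, R2=0.6724, R3=0.7791, R4=0.3860
dx/dt at T (Σ net stoichiometry × rate): X=+2.1238, A=-0.2548, E=+2.0072, Q=+2.1168, P=-1.1966
Largest |dx/dt| is |+2.1238| (X) ≥ 0.05 → not steady.

Steady state at T: no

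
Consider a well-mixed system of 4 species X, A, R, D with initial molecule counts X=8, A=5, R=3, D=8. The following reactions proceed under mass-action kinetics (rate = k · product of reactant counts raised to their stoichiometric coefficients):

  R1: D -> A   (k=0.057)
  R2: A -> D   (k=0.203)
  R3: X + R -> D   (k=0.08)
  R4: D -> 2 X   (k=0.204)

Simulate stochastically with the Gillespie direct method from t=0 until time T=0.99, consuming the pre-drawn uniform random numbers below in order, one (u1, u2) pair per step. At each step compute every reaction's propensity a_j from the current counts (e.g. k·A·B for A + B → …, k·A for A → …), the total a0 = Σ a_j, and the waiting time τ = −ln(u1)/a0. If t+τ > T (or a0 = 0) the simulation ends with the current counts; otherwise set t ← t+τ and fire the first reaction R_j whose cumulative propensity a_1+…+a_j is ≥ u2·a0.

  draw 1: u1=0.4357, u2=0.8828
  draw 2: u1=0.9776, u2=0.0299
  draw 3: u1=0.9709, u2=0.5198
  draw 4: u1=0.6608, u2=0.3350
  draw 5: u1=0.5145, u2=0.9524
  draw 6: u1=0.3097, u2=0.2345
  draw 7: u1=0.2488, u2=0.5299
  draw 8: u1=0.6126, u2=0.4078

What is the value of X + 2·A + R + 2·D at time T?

Check how each reaction changes W = X + 2·A + R + 2·D (weight of products minus weight of reactants):
R1: D -> A: (2·1) − (2·1) = 2 − 2 = 0
R2: A -> D: (2·1) − (2·1) = 2 − 2 = 0
R3: X + R -> D: (2·1) − (1·1 + 1·1) = 2 − 2 = 0
R4: D -> 2 X: (1·2) − (2·1) = 2 − 2 = 0
Every reaction leaves W unchanged, so W is conserved and no simulation is needed: W(T) = W(0) = 8 + 2·5 + 3 + 2·8 = 37

Value at T = 37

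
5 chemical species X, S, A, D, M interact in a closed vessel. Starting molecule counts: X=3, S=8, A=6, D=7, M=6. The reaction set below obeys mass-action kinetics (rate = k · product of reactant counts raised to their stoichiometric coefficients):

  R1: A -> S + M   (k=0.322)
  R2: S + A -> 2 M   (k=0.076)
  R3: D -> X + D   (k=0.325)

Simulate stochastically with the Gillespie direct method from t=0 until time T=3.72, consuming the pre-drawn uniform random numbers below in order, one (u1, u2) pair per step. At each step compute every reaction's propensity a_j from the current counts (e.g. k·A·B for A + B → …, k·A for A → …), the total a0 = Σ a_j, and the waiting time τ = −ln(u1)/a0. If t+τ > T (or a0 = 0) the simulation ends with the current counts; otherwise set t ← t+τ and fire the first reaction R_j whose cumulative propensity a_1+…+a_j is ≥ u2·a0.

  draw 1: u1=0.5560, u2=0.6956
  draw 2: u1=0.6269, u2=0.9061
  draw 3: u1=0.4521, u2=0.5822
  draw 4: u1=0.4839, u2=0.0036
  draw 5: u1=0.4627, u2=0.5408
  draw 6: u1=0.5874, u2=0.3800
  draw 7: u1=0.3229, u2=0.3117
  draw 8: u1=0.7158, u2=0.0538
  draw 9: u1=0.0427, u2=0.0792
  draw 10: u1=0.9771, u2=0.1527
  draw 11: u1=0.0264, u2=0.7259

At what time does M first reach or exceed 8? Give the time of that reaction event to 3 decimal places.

Threshold first reached at t = 0.075

t=0.000: X=3 S=8 A=6 D=7 M=6
Draw 1: a1=1.932, a2=3.648, a3=2.275, a0=7.855; τ=−ln(0.5560)/7.855=0.075 → t=0.075; u2·a0=0.6956·7.855=5.464; a1=1.932 < 5.464 ≤ a1+a2=5.580 → R2 fires; X=3 S=7 A=5 D=7 M=8
Draw 2: a1=1.610, a2=2.660, a3=2.275, a0=6.545; τ=−ln(0.6269)/6.545=0.071 → t=0.146; u2·a0=0.9061·6.545=5.930; a1+a2=4.270 < 5.930 ≤ a1+…+a3=6.545 → R3 fires; X=4 S=7 A=5 D=7 M=8
Draw 3: a1=1.610, a2=2.660, a3=2.275, a0=6.545; τ=−ln(0.4521)/6.545=0.121 → t=0.267; u2·a0=0.5822·6.545=3.810; a1=1.610 < 3.810 ≤ a1+a2=4.270 → R2 fires; X=4 S=6 A=4 D=7 M=10
Draw 4: a1=1.288, a2=1.824, a3=2.275, a0=5.387; τ=−ln(0.4839)/5.387=0.135 → t=0.402; u2·a0=0.0036·5.387=0.019 ≤ a1=1.288 → R1 fires; X=4 S=7 A=3 D=7 M=11
Draw 5: a1=0.966, a2=1.596, a3=2.275, a0=4.837; τ=−ln(0.4627)/4.837=0.159 → t=0.561; u2·a0=0.5408·4.837=2.616; a1+a2=2.562 < 2.616 ≤ a1+…+a3=4.837 → R3 fires; X=5 S=7 A=3 D=7 M=11
Draw 6: a1=0.966, a2=1.596, a3=2.275, a0=4.837; τ=−ln(0.5874)/4.837=0.110 → t=0.671; u2·a0=0.3800·4.837=1.838; a1=0.966 < 1.838 ≤ a1+a2=2.562 → R2 fires; X=5 S=6 A=2 D=7 M=13
Draw 7: a1=0.644, a2=0.912, a3=2.275, a0=3.831; τ=−ln(0.3229)/3.831=0.295 → t=0.967; u2·a0=0.3117·3.831=1.194; a1=0.644 < 1.194 ≤ a1+a2=1.556 → R2 fires; X=5 S=5 A=1 D=7 M=15
Draw 8: a1=0.322, a2=0.380, a3=2.275, a0=2.977; τ=−ln(0.7158)/2.977=0.112 → t=1.079; u2·a0=0.0538·2.977=0.160 ≤ a1=0.322 → R1 fires; X=5 S=6 A=0 D=7 M=16
Draw 9: a1=0.000, a2=0.000, a3=2.275, a0=2.275; τ=−ln(0.0427)/2.275=1.386 → t=2.465; u2·a0=0.0792·2.275=0.180; a1+a2=0.000 < 0.180 ≤ a1+…+a3=2.275 → R3 fires; X=6 S=6 A=0 D=7 M=16
Draw 10: a1=0.000, a2=0.000, a3=2.275, a0=2.275; τ=−ln(0.9771)/2.275=0.010 → t=2.475; u2·a0=0.1527·2.275=0.347; a1+a2=0.000 < 0.347 ≤ a1+…+a3=2.275 → R3 fires; X=7 S=6 A=0 D=7 M=16
Draw 11: a1=0.000, a2=0.000, a3=2.275, a0=2.275; τ=−ln(0.0264)/2.275=1.598 → t=4.073 > T=3.72: stop.
M first becomes ≥ 8 when it reaches 8 at the event at t=0.075.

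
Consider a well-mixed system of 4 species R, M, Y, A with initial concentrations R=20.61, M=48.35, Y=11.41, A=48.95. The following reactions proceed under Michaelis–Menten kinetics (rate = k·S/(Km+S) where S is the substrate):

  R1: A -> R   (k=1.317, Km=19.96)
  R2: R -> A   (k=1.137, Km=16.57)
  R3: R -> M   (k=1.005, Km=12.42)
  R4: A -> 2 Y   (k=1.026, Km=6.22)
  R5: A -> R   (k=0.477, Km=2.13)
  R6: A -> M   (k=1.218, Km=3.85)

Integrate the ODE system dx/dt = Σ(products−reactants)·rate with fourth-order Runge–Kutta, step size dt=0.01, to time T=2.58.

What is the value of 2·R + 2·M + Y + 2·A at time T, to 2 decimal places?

Value at T = 247.23

Check how each reaction changes W = 2·R + 2·M + Y + 2·A (weight of products minus weight of reactants):
R1: A -> R: (2·1) − (2·1) = 2 − 2 = 0
R2: R -> A: (2·1) − (2·1) = 2 − 2 = 0
R3: R -> M: (2·1) − (2·1) = 2 − 2 = 0
R4: A -> 2 Y: (1·2) − (2·1) = 2 − 2 = 0
R5: A -> R: (2·1) − (2·1) = 2 − 2 = 0
R6: A -> M: (2·1) − (2·1) = 2 − 2 = 0
Every reaction leaves W unchanged, so W is conserved and no simulation is needed: W(T) = W(0) = 2·20.61 + 2·48.35 + 11.41 + 2·48.95 = 247.23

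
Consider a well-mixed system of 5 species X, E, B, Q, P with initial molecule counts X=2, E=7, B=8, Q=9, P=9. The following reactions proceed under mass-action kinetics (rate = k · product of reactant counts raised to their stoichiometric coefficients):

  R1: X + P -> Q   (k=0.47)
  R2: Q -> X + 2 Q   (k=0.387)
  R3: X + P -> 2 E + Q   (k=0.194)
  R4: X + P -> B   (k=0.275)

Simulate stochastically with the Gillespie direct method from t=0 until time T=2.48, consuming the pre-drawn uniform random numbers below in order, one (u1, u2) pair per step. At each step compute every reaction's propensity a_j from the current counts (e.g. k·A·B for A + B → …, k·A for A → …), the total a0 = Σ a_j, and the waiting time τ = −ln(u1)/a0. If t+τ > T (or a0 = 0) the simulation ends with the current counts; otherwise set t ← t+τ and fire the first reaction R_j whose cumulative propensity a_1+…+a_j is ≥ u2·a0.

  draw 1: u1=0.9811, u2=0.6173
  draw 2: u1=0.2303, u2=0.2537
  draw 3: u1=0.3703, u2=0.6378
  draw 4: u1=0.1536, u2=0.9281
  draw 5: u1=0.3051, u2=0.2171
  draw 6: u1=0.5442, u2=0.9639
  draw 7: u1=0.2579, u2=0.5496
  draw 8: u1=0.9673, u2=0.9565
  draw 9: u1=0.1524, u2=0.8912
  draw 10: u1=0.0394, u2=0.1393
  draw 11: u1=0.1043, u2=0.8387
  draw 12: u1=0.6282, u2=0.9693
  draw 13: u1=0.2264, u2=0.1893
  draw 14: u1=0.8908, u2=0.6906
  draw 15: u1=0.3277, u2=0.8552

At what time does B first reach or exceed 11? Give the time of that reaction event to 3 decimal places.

t=0.000: X=2 E=7 B=8 Q=9 P=9
Draw 1: a1=8.460, a2=3.483, a3=3.492, a4=4.950, a0=20.385; τ=−ln(0.9811)/20.385=0.001 → t=0.001; u2·a0=0.6173·20.385=12.584; a1+a2=11.943 < 12.584 ≤ a1+…+a3=15.435 → R3 fires; X=1 E=9 B=8 Q=10 P=8
Draw 2: a1=3.760, a2=3.870, a3=1.552, a4=2.200, a0=11.382; τ=−ln(0.2303)/11.382=0.129 → t=0.130; u2·a0=0.2537·11.382=2.888 ≤ a1=3.760 → R1 fires; X=0 E=9 B=8 Q=11 P=7
Draw 3: a1=0.000, a2=4.257, a3=0.000, a4=0.000, a0=4.257; τ=−ln(0.3703)/4.257=0.233 → t=0.363; u2·a0=0.6378·4.257=2.715; a1=0.000 < 2.715 ≤ a1+a2=4.257 → R2 fires; X=1 E=9 B=8 Q=12 P=7
Draw 4: a1=3.290, a2=4.644, a3=1.358, a4=1.925, a0=11.217; τ=−ln(0.1536)/11.217=0.167 → t=0.530; u2·a0=0.9281·11.217=10.410; a1+…+a3=9.292 < 10.410 ≤ a1+…+a4=11.217 → R4 fires; X=0 E=9 B=9 Q=12 P=6
Draw 5: a1=0.000, a2=4.644, a3=0.000, a4=0.000, a0=4.644; τ=−ln(0.3051)/4.644=0.256 → t=0.786; u2·a0=0.2171·4.644=1.008; a1=0.000 < 1.008 ≤ a1+a2=4.644 → R2 fires; X=1 E=9 B=9 Q=13 P=6
Draw 6: a1=2.820, a2=5.031, a3=1.164, a4=1.650, a0=10.665; τ=−ln(0.5442)/10.665=0.057 → t=0.843; u2·a0=0.9639·10.665=10.280; a1+…+a3=9.015 < 10.280 ≤ a1+…+a4=10.665 → R4 fires; X=0 E=9 B=10 Q=13 P=5
Draw 7: a1=0.000, a2=5.031, a3=0.000, a4=0.000, a0=5.031; τ=−ln(0.2579)/5.031=0.269 → t=1.112; u2·a0=0.5496·5.031=2.765; a1=0.000 < 2.765 ≤ a1+a2=5.031 → R2 fires; X=1 E=9 B=10 Q=14 P=5
Draw 8: a1=2.350, a2=5.418, a3=0.970, a4=1.375, a0=10.113; τ=−ln(0.9673)/10.113=0.003 → t=1.116; u2·a0=0.9565·10.113=9.673; a1+…+a3=8.738 < 9.673 ≤ a1+…+a4=10.113 → R4 fires; X=0 E=9 B=11 Q=14 P=4
Draw 9: a1=0.000, a2=5.418, a3=0.000, a4=0.000, a0=5.418; τ=−ln(0.1524)/5.418=0.347 → t=1.463; u2·a0=0.8912·5.418=4.829; a1=0.000 < 4.829 ≤ a1+a2=5.418 → R2 fires; X=1 E=9 B=11 Q=15 P=4
Draw 10: a1=1.880, a2=5.805, a3=0.776, a4=1.100, a0=9.561; τ=−ln(0.0394)/9.561=0.338 → t=1.801; u2·a0=0.1393·9.561=1.332 ≤ a1=1.880 → R1 fires; X=0 E=9 B=11 Q=16 P=3
Draw 11: a1=0.000, a2=6.192, a3=0.000, a4=0.000, a0=6.192; τ=−ln(0.1043)/6.192=0.365 → t=2.166; u2·a0=0.8387·6.192=5.193; a1=0.000 < 5.193 ≤ a1+a2=6.192 → R2 fires; X=1 E=9 B=11 Q=17 P=3
Draw 12: a1=1.410, a2=6.579, a3=0.582, a4=0.825, a0=9.396; τ=−ln(0.6282)/9.396=0.049 → t=2.216; u2·a0=0.9693·9.396=9.108; a1+…+a3=8.571 < 9.108 ≤ a1+…+a4=9.396 → R4 fires; X=0 E=9 B=12 Q=17 P=2
Draw 13: a1=0.000, a2=6.579, a3=0.000, a4=0.000, a0=6.579; τ=−ln(0.2264)/6.579=0.226 → t=2.441; u2·a0=0.1893·6.579=1.245; a1=0.000 < 1.245 ≤ a1+a2=6.579 → R2 fires; X=1 E=9 B=12 Q=18 P=2
Draw 14: a1=0.940, a2=6.966, a3=0.388, a4=0.550, a0=8.844; τ=−ln(0.8908)/8.844=0.013 → t=2.455; u2·a0=0.6906·8.844=6.108; a1=0.940 < 6.108 ≤ a1+a2=7.906 → R2 fires; X=2 E=9 B=12 Q=19 P=2
Draw 15: a1=1.880, a2=7.353, a3=0.776, a4=1.100, a0=11.109; τ=−ln(0.3277)/11.109=0.100 → t=2.555 > T=2.48: stop.
B first becomes ≥ 11 when it reaches 11 at the event at t=1.116.

Threshold first reached at t = 1.116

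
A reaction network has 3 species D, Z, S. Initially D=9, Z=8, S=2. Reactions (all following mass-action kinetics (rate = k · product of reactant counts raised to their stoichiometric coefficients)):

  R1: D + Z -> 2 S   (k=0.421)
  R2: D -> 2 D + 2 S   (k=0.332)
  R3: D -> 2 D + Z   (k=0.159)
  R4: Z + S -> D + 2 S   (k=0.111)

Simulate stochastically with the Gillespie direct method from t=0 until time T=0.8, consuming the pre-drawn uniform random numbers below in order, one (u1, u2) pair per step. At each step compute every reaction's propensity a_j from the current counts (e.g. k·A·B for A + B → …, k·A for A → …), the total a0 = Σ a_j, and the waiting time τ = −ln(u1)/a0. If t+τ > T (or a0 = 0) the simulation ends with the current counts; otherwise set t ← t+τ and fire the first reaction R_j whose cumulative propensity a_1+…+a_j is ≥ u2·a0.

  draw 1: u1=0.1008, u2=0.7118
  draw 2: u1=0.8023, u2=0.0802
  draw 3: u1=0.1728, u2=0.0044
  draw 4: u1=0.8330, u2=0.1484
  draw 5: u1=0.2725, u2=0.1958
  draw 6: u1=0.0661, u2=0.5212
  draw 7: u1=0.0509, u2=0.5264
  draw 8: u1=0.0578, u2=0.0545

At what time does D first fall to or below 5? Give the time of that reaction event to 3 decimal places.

t=0.000: D=9 Z=8 S=2
Draw 1: a1=30.312, a2=2.988, a3=1.431, a4=1.776, a0=36.507; τ=−ln(0.1008)/36.507=0.063 → t=0.063; u2·a0=0.7118·36.507=25.986 ≤ a1=30.312 → R1 fires; D=8 Z=7 S=4
Draw 2: a1=23.576, a2=2.656, a3=1.272, a4=3.108, a0=30.612; τ=−ln(0.8023)/30.612=0.007 → t=0.070; u2·a0=0.0802·30.612=2.455 ≤ a1=23.576 → R1 fires; D=7 Z=6 S=6
Draw 3: a1=17.682, a2=2.324, a3=1.113, a4=3.996, a0=25.115; τ=−ln(0.1728)/25.115=0.070 → t=0.140; u2·a0=0.0044·25.115=0.111 ≤ a1=17.682 → R1 fires; D=6 Z=5 S=8
Draw 4: a1=12.630, a2=1.992, a3=0.954, a4=4.440, a0=20.016; τ=−ln(0.8330)/20.016=0.009 → t=0.149; u2·a0=0.1484·20.016=2.970 ≤ a1=12.630 → R1 fires; D=5 Z=4 S=10
Draw 5: a1=8.420, a2=1.660, a3=0.795, a4=4.440, a0=15.315; τ=−ln(0.2725)/15.315=0.085 → t=0.234; u2·a0=0.1958·15.315=2.999 ≤ a1=8.420 → R1 fires; D=4 Z=3 S=12
Draw 6: a1=5.052, a2=1.328, a3=0.636, a4=3.996, a0=11.012; τ=−ln(0.0661)/11.012=0.247 → t=0.481; u2·a0=0.5212·11.012=5.739; a1=5.052 < 5.739 ≤ a1+a2=6.380 → R2 fires; D=5 Z=3 S=14
Draw 7: a1=6.315, a2=1.660, a3=0.795, a4=4.662, a0=13.432; τ=−ln(0.0509)/13.432=0.222 → t=0.702; u2·a0=0.5264·13.432=7.071; a1=6.315 < 7.071 ≤ a1+a2=7.975 → R2 fires; D=6 Z=3 S=16
Draw 8: a1=7.578, a2=1.992, a3=0.954, a4=5.328, a0=15.852; τ=−ln(0.0578)/15.852=0.180 → t=0.882 > T=0.8: stop.
D first becomes ≤ 5 when it reaches 5 at the event at t=0.149.

Threshold first reached at t = 0.149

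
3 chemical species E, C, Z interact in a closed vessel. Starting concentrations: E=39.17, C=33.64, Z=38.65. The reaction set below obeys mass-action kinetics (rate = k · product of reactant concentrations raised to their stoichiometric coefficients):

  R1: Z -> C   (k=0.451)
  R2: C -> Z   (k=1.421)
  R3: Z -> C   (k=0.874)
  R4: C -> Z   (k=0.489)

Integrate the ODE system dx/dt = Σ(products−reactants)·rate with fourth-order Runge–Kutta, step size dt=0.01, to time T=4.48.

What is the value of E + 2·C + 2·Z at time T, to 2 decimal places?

Check how each reaction changes W = E + 2·C + 2·Z (weight of products minus weight of reactants):
R1: Z -> C: (2·1) − (2·1) = 2 − 2 = 0
R2: C -> Z: (2·1) − (2·1) = 2 − 2 = 0
R3: Z -> C: (2·1) − (2·1) = 2 − 2 = 0
R4: C -> Z: (2·1) − (2·1) = 2 − 2 = 0
Every reaction leaves W unchanged, so W is conserved and no simulation is needed: W(T) = W(0) = 39.17 + 2·33.64 + 2·38.65 = 183.75

Value at T = 183.75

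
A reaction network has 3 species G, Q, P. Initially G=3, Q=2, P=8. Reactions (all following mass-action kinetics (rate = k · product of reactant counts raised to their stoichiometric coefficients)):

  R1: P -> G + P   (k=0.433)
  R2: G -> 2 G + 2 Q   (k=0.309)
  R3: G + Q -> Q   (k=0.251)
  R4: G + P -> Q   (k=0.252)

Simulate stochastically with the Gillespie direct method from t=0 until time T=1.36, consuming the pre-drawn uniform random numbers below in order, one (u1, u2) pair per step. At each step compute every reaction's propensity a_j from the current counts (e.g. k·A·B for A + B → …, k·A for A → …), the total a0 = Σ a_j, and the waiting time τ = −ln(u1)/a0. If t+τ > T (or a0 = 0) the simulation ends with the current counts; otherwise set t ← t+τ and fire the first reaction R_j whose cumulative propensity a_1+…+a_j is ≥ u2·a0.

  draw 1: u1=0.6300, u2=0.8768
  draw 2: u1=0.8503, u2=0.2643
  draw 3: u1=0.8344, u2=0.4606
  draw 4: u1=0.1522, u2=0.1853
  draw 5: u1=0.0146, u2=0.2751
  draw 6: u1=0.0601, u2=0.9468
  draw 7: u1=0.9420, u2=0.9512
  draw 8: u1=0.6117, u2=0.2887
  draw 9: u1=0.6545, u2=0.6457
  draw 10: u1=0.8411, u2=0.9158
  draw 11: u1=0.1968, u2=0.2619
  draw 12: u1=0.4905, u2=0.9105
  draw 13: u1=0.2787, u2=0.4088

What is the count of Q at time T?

Q at T = 11

t=0.000: G=3 Q=2 P=8
Draw 1: a1=3.464, a2=0.927, a3=1.506, a4=6.048, a0=11.945; τ=−ln(0.6300)/11.945=0.039 → t=0.039; u2·a0=0.8768·11.945=10.473; a1+…+a3=5.897 < 10.473 ≤ a1+…+a4=11.945 → R4 fires; G=2 Q=3 P=7
Draw 2: a1=3.031, a2=0.618, a3=1.506, a4=3.528, a0=8.683; τ=−ln(0.8503)/8.683=0.019 → t=0.057; u2·a0=0.2643·8.683=2.295 ≤ a1=3.031 → R1 fires; G=3 Q=3 P=7
Draw 3: a1=3.031, a2=0.927, a3=2.259, a4=5.292, a0=11.509; τ=−ln(0.8344)/11.509=0.016 → t=0.073; u2·a0=0.4606·11.509=5.301; a1+a2=3.958 < 5.301 ≤ a1+…+a3=6.217 → R3 fires; G=2 Q=3 P=7
Draw 4: a1=3.031, a2=0.618, a3=1.506, a4=3.528, a0=8.683; τ=−ln(0.1522)/8.683=0.217 → t=0.290; u2·a0=0.1853·8.683=1.609 ≤ a1=3.031 → R1 fires; G=3 Q=3 P=7
Draw 5: a1=3.031, a2=0.927, a3=2.259, a4=5.292, a0=11.509; τ=−ln(0.0146)/11.509=0.367 → t=0.657; u2·a0=0.2751·11.509=3.166; a1=3.031 < 3.166 ≤ a1+a2=3.958 → R2 fires; G=4 Q=5 P=7
Draw 6: a1=3.031, a2=1.236, a3=5.020, a4=7.056, a0=16.343; τ=−ln(0.0601)/16.343=0.172 → t=0.829; u2·a0=0.9468·16.343=15.474; a1+…+a3=9.287 < 15.474 ≤ a1+…+a4=16.343 → R4 fires; G=3 Q=6 P=6
Draw 7: a1=2.598, a2=0.927, a3=4.518, a4=4.536, a0=12.579; τ=−ln(0.9420)/12.579=0.005 → t=0.834; u2·a0=0.9512·12.579=11.965; a1+…+a3=8.043 < 11.965 ≤ a1+…+a4=12.579 → R4 fires; G=2 Q=7 P=5
Draw 8: a1=2.165, a2=0.618, a3=3.514, a4=2.520, a0=8.817; τ=−ln(0.6117)/8.817=0.056 → t=0.890; u2·a0=0.2887·8.817=2.545; a1=2.165 < 2.545 ≤ a1+a2=2.783 → R2 fires; G=3 Q=9 P=5
Draw 9: a1=2.165, a2=0.927, a3=6.777, a4=3.780, a0=13.649; τ=−ln(0.6545)/13.649=0.031 → t=0.921; u2·a0=0.6457·13.649=8.813; a1+a2=3.092 < 8.813 ≤ a1+…+a3=9.869 → R3 fires; G=2 Q=9 P=5
Draw 10: a1=2.165, a2=0.618, a3=4.518, a4=2.520, a0=9.821; τ=−ln(0.8411)/9.821=0.018 → t=0.938; u2·a0=0.9158·9.821=8.994; a1+…+a3=7.301 < 8.994 ≤ a1+…+a4=9.821 → R4 fires; G=1 Q=10 P=4
Draw 11: a1=1.732, a2=0.309, a3=2.510, a4=1.008, a0=5.559; τ=−ln(0.1968)/5.559=0.292 → t=1.231; u2·a0=0.2619·5.559=1.456 ≤ a1=1.732 → R1 fires; G=2 Q=10 P=4
Draw 12: a1=1.732, a2=0.618, a3=5.020, a4=2.016, a0=9.386; τ=−ln(0.4905)/9.386=0.076 → t=1.307; u2·a0=0.9105·9.386=8.546; a1+…+a3=7.370 < 8.546 ≤ a1+…+a4=9.386 → R4 fires; G=1 Q=11 P=3
Draw 13: a1=1.299, a2=0.309, a3=2.761, a4=0.756, a0=5.125; τ=−ln(0.2787)/5.125=0.249 → t=1.556 > T=1.36: stop.
Read off Q at T=1.36: 11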